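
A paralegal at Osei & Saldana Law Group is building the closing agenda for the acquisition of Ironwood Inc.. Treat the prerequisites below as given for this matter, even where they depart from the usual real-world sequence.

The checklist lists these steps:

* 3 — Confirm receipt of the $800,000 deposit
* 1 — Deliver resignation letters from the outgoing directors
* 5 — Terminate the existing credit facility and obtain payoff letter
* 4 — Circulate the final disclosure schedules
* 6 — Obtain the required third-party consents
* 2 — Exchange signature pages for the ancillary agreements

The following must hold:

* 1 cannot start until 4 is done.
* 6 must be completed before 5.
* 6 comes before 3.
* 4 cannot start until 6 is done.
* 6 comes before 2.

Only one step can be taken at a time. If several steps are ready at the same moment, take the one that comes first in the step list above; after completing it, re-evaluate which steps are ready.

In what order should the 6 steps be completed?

6, 3, 5, 4, 1, 2

6 is the only step with nothing outstanding, so it goes first.
3, 5, 4 and 2 are all available; 3 is listed earlier → 3.
Now 5, 4 and 2 have their prerequisites met. 5 is listed earlier, so 5 next.
Now 4 and 2 have their prerequisites met. 4 is listed earlier, so 4 next.
Now 1 and 2 have their prerequisites met. 1 is listed earlier, so 1 next.
That leaves 2 as the only ready step → 2.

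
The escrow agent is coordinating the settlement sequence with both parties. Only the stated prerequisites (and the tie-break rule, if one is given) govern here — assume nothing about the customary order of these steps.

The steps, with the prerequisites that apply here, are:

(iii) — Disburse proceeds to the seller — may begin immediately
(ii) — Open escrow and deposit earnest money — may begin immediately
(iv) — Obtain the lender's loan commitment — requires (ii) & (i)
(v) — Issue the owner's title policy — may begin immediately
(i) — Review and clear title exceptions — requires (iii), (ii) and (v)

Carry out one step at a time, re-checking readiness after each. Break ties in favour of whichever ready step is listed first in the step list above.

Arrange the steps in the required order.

Nothing is required for (iii), (ii) and (v). (iii) is listed earlier → (iii) first.
(ii) and (v) are both available; (ii) is listed earlier → (ii).
Next only (v) has its prerequisites met → (v).
(i) is the only step now ready → (i).
(iv) needed (ii) and (i), now all done → (iv).

(iii), (ii), (v), (i), (iv)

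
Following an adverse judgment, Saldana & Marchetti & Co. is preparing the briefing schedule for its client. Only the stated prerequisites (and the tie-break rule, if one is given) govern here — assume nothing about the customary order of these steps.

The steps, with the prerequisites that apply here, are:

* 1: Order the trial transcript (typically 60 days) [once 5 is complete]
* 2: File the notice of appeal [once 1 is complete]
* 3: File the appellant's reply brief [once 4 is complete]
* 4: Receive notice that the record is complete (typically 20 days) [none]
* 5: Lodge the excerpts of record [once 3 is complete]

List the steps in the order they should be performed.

4 has no prerequisites → 4 first.
3 needed 4, now all done → 3.
5 is the only step now ready → 5.
Next only 1 has its prerequisites met → 1.
2 needed 1, now all done → 2.

4, 3, 5, 1, 2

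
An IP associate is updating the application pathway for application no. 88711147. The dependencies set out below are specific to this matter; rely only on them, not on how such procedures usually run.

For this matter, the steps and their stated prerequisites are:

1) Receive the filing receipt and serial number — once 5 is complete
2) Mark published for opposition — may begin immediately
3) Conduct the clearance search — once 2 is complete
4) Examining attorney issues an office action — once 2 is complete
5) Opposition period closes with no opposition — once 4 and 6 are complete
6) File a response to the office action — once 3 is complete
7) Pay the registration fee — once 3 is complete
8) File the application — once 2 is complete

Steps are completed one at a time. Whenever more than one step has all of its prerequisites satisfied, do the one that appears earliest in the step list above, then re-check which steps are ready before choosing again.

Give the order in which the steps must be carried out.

2, 3, 4, 6, 5, 1, 7, 8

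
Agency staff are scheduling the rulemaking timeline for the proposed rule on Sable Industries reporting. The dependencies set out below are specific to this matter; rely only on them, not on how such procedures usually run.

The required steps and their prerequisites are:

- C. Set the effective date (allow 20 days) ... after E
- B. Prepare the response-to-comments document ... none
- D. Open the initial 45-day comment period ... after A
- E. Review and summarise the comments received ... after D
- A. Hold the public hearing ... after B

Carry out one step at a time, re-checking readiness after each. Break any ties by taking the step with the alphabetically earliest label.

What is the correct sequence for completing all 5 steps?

B → A → D → E → C

B has no prerequisites → B first.
A is the only step now ready → A.
D needed A, now all done → D.
E is the only step now ready → E.
That leaves C as the only ready step → C.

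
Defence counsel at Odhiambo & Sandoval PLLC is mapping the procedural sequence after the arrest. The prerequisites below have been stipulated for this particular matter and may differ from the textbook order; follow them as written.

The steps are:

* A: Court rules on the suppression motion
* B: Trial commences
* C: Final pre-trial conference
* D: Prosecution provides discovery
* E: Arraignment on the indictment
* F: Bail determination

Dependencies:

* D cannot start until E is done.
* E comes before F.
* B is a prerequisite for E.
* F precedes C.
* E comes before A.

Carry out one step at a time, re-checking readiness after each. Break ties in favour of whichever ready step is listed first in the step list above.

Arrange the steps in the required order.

B → E → A → D → F → C

B has no prerequisites → B first.
E needed B, now all done → E.
Now A, D and F have their prerequisites met. A is listed earlier, so A next.
D and F are both available; D is listed earlier → D.
Next only F has its prerequisites met → F.
Next only C has its prerequisites met → C.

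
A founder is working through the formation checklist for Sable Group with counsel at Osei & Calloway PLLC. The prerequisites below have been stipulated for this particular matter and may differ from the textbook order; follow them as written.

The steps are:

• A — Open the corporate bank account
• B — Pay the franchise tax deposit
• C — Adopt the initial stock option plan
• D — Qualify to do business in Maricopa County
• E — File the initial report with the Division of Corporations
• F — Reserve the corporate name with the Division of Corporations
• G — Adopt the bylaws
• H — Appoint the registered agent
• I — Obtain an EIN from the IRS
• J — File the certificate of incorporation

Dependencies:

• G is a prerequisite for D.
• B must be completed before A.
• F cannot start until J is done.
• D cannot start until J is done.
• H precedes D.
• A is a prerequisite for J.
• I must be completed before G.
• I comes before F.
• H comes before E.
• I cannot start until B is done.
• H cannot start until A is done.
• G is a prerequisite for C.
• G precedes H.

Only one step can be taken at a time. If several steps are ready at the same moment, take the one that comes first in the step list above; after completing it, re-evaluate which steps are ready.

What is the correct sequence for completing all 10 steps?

B is the only step with nothing outstanding, so it goes first.
Now A and I have their prerequisites met. A is listed earlier, so A next.
I and J are both available; I is listed earlier → I.
Now G and J have their prerequisites met. G is listed earlier, so G next.
C and H now also ready, so the ready set is {C, H, J}; C is listed earlier → C.
Now H and J have their prerequisites met. H is listed earlier, so H next.
E and J are both available; E is listed earlier → E.
Next only J has its prerequisites met → J.
Now D and F have their prerequisites met. D is listed earlier, so D next.
F needed I and J, now all done → F.

B A I G C H E J D F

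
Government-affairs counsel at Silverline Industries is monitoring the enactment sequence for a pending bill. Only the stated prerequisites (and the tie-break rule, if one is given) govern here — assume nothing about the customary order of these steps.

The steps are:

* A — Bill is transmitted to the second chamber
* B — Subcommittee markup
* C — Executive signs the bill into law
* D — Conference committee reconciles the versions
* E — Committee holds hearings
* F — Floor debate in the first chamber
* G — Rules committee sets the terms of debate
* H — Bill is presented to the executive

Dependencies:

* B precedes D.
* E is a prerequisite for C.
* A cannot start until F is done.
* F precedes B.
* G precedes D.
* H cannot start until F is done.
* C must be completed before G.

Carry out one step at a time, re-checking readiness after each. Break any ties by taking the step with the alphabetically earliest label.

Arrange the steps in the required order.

E → C → F → A → B → G → D → H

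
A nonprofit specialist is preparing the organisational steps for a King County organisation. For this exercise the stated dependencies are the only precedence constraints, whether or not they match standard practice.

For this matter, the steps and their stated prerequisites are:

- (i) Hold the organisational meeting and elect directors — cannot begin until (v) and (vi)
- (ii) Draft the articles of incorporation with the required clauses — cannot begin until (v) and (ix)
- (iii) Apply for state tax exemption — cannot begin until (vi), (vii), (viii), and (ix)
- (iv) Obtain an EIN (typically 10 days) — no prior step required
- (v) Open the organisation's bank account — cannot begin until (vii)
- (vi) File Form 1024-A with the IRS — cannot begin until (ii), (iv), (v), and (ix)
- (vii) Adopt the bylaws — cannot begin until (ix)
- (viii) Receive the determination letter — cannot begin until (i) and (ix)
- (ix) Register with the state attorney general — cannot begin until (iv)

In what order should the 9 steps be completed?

(iv) is the only step with nothing outstanding, so it goes first.
(ix) needed (iv), now all done → (ix).
(vii) needed (ix), now all done → (vii).
(v) is the only step now ready → (v).
(ii) needed (v) and (ix), now all done → (ii).
(vi) needed (ii), (iv), (v) and (ix), now all done → (vi).
That leaves (i) as the only ready step → (i).
Next only (viii) has its prerequisites met → (viii).
(iii) needed (vi), (vii), (viii) and (ix), now all done → (iii).

(iv) → (ix) → (vii) → (v) → (ii) → (vi) → (i) → (viii) → (iii)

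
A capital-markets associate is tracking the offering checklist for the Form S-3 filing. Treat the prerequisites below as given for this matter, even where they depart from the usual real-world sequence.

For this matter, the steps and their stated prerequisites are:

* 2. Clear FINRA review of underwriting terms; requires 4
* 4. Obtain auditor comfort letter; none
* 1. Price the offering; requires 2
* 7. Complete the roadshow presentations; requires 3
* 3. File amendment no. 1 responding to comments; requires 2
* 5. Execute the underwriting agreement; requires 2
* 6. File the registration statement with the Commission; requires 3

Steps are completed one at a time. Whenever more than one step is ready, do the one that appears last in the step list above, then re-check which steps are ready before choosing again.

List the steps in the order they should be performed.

4, 2, 5, 3, 6, 7, 1

Only 4 has no prerequisites, so it is first.
2 needed 4, now all done → 2.
5, 3 and 1 are all available; 5 is listed later → 5.
Now 3 and 1 have their prerequisites met. 3 is listed later, so 3 next.
6, 7 and 1 are all available; 6 is listed later → 6.
Now 7 and 1 have their prerequisites met. 7 is listed later, so 7 next.
1 needed 2, now all done → 1.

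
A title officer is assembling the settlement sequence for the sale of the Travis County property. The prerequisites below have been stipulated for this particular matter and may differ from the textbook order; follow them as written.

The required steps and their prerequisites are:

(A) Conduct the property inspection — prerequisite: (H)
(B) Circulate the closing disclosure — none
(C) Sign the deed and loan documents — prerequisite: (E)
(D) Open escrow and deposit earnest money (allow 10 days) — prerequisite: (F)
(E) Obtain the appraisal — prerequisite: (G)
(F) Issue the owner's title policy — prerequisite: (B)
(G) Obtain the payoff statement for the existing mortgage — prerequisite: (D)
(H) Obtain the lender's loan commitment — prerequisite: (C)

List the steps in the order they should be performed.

(B) → (F) → (D) → (G) → (E) → (C) → (H) → (A)

(B) is the only step with nothing outstanding, so it goes first.
Next only (F) has its prerequisites met → (F).
Next only (D) has its prerequisites met → (D).
(G) needed (D), now all done → (G).
That leaves (E) as the only ready step → (E).
Next only (C) has its prerequisites met → (C).
(H) needed (C), now all done → (H).
(A) needed (H), now all done → (A).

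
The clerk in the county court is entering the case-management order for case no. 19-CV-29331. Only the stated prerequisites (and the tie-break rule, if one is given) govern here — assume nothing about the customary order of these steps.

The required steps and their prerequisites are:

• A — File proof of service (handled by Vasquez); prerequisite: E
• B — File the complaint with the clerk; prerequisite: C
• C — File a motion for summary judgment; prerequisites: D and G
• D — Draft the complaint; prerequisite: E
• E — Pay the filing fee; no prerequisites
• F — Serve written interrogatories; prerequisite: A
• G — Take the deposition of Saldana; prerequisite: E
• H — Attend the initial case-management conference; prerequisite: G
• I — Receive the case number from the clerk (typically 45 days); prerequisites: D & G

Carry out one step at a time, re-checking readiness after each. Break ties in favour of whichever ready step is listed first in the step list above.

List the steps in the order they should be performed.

E has no prerequisites → E first.
A, D and G are all available; A is listed earlier → A.
D, F and G are all available; D is listed earlier → D.
Now F and G have their prerequisites met. F is listed earlier, so F next.
That leaves G as the only ready step → G.
C, H and I are all available; C is listed earlier → C.
B now also ready, so the ready set is {B, H, I}; B is listed earlier → B.
H and I are both available; H is listed earlier → H.
I needed D and G, now all done → I.

E → A → D → F → G → C → B → H → I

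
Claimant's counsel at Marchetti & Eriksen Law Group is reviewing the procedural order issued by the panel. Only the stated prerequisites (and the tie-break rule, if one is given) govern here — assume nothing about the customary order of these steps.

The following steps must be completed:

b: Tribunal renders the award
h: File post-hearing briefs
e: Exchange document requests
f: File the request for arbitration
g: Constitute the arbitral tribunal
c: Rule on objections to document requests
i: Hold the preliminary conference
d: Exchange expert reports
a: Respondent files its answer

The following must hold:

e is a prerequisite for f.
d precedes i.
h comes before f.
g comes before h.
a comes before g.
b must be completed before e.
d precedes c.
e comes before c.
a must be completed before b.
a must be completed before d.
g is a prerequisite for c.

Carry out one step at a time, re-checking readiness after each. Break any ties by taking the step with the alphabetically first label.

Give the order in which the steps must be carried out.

a → b → d → e → g → c → h → f → i

a is the only step with nothing outstanding, so it goes first.
b, d and g are all available; b has the earlier label → b.
e now also ready, so the ready set is {d, e, g}; d has the earlier label → d.
Now e, g and i have their prerequisites met. e has the earlier label, so e next.
g and i are both available; g has the earlier label → g.
Now c, h and i have their prerequisites met. c has the earlier label, so c next.
Ready: h and i. h has the earlier label → h.
f now also ready, so the ready set is {f, i}; f has the earlier label → f.
i needed d, now all done → i.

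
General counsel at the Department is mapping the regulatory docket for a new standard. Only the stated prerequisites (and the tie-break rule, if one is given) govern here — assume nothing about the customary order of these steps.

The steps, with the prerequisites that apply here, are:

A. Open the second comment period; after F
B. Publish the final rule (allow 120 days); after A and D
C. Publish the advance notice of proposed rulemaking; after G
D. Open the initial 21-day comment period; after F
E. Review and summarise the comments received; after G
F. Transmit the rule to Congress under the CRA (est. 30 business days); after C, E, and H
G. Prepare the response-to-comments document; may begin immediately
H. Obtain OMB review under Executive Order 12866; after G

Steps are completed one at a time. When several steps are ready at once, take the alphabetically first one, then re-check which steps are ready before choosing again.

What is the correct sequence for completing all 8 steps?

G is the only step with nothing outstanding, so it goes first.
C, E and H are all available; C has the earlier label → C.
Now E and H have their prerequisites met. E has the earlier label, so E next.
H needed G, now all done → H.
That leaves F as the only ready step → F.
Ready: A and D. A has the earlier label → A.
D is the only step now ready → D.
Next only B has its prerequisites met → B.

G, C, E, H, F, A, D, B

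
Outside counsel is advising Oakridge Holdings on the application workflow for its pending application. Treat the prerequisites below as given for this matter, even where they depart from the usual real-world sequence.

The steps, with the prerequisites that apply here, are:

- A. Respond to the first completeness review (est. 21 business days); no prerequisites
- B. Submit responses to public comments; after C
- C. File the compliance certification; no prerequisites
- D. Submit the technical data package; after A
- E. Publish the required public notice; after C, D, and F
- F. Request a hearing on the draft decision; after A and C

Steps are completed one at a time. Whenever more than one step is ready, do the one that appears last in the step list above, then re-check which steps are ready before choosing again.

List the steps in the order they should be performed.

C and A have no prerequisites; C is listed later, so C is first.
Now B and A have their prerequisites met. B is listed later, so B next.
Next only A has its prerequisites met → A.
Now F and D have their prerequisites met. F is listed later, so F next.
D needed A, now all done → D.
E is the only step now ready → E.

C, B, A, F, D, E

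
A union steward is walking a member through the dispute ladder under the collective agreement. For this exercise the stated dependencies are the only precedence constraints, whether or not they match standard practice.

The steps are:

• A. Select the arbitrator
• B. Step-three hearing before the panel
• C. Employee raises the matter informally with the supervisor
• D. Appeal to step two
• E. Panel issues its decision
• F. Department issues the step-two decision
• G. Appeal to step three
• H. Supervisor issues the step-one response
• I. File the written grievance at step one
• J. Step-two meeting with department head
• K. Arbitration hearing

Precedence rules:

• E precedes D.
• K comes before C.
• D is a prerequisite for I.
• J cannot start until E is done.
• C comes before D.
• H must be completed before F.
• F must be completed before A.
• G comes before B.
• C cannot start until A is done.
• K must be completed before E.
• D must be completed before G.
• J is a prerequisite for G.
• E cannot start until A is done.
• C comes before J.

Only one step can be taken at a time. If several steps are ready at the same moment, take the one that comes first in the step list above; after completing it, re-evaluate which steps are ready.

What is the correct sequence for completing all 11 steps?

Nothing is required for H and K. H is listed earlier → H first.
Now F and K have their prerequisites met. F is listed earlier, so F next.
A and K are both available; A is listed earlier → A.
K is the only step now ready → K.
Now C and E have their prerequisites met. C is listed earlier, so C next.
E needed A and K, now all done → E.
Ready: D and J. D is listed earlier → D.
Ready: I and J. I is listed earlier → I.
That leaves J as the only ready step → J.
Next only G has its prerequisites met → G.
B needed G, now all done → B.

H, F, A, K, C, E, D, I, J, G, B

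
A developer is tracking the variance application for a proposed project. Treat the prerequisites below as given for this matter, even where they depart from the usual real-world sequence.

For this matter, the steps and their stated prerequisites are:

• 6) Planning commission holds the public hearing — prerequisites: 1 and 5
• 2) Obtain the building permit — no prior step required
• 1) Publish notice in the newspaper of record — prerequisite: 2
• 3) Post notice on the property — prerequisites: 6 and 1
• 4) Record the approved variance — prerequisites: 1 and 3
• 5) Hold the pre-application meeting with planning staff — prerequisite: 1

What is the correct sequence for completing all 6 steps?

2, 1, 5, 6, 3, 4

Only 2 has no prerequisites, so it is first.
Next only 1 has its prerequisites met → 1.
5 needed 1, now all done → 5.
That leaves 6 as the only ready step → 6.
3 needed 6 and 1, now all done → 3.
4 needed 1 and 3, now all done → 4.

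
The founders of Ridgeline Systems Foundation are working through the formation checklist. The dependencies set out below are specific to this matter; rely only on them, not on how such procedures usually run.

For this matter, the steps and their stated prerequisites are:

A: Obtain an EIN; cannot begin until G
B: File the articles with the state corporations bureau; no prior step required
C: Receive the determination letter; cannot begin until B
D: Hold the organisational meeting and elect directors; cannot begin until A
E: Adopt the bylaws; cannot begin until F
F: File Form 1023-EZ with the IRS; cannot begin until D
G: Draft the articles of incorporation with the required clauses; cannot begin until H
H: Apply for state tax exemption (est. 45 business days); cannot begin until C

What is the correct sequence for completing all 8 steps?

B, C, H, G, A, D, F, E

B is the only step with nothing outstanding, so it goes first.
Next only C has its prerequisites met → C.
H needed C, now all done → H.
G needed H, now all done → G.
A is the only step now ready → A.
D needed A, now all done → D.
F needed D, now all done → F.
E needed F, now all done → E.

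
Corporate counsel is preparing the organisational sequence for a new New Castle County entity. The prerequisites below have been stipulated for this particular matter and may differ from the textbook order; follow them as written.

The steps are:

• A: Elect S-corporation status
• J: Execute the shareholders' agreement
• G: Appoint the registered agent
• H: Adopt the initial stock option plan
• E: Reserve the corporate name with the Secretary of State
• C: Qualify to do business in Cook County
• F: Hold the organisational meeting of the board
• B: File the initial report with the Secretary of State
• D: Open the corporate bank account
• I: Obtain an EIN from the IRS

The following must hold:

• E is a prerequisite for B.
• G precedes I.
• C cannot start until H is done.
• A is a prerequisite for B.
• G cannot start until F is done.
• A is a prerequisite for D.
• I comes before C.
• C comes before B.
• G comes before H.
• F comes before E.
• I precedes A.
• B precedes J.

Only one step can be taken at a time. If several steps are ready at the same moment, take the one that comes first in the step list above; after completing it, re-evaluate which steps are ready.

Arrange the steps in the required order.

F → G → H → E → I → A → C → B → J → D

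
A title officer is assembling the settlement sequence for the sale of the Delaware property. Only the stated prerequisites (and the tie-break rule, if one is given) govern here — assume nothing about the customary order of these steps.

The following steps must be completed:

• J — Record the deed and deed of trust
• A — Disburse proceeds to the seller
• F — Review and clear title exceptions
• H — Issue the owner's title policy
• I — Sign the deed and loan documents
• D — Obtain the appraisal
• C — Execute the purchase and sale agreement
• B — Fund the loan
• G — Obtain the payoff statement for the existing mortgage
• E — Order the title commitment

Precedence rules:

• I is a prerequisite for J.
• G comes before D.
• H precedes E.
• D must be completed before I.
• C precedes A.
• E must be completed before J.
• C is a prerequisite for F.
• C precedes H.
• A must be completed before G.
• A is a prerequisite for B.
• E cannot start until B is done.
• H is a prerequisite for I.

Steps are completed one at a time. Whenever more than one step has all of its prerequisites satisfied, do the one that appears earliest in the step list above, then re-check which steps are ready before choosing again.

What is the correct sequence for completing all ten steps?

C → A → F → H → B → G → D → I → E → J

C has no prerequisites → C first.
Ready: A, F and H. A is listed earlier → A.
B and G now also ready, so the ready set is {F, H, B, G}; F is listed earlier → F.
Ready: H, B and G. H is listed earlier → H.
Ready: B and G. B is listed earlier → B.
E now also ready, so the ready set is {G, E}; G is listed earlier → G.
Ready: D and E. D is listed earlier → D.
I and E are both available; I is listed earlier → I.
E is the only step now ready → E.
J needed I and E, now all done → J.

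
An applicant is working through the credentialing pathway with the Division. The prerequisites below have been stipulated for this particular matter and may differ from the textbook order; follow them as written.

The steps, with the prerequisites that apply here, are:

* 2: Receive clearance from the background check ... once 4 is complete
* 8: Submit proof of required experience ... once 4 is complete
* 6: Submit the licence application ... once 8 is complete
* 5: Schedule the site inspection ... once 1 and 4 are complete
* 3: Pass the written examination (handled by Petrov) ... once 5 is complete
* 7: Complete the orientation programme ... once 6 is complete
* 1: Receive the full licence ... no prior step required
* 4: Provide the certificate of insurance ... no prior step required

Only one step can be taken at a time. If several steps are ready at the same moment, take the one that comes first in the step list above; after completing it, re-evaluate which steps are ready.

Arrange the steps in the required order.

1 and 4 have no prerequisites; 1 is listed earlier, so 1 is first.
4 is the only step now ready → 4.
2, 8 and 5 are all available; 2 is listed earlier → 2.
Now 8 and 5 have their prerequisites met. 8 is listed earlier, so 8 next.
6 now also ready, so the ready set is {6, 5}; 6 is listed earlier → 6.
Now 5 and 7 have their prerequisites met. 5 is listed earlier, so 5 next.
3 now also ready, so the ready set is {3, 7}; 3 is listed earlier → 3.
7 is the only step now ready → 7.

1, 4, 2, 8, 6, 5, 3, 7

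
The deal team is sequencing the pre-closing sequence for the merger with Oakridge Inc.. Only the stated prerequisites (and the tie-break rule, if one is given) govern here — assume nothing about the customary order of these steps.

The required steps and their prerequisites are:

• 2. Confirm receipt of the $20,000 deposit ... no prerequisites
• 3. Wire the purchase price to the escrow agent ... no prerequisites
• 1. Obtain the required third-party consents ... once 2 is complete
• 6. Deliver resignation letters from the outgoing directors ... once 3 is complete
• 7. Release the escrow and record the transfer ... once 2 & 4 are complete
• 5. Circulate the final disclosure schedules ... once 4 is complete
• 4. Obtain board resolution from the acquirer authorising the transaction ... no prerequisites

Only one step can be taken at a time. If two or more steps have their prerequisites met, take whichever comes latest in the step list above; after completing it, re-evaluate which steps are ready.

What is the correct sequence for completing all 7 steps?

4, 5, 3, 6, 2, 7, 1

Nothing is required for 4, 3 and 2. 4 is listed later → 4 first.
5 now also ready, so the ready set is {5, 3, 2}; 5 is listed later → 5.
Now 3 and 2 have their prerequisites met. 3 is listed later, so 3 next.
Ready: 6 and 2. 6 is listed later → 6.
2 is the only step now ready → 2.
7 and 1 are both available; 7 is listed later → 7.
Next only 1 has its prerequisites met → 1.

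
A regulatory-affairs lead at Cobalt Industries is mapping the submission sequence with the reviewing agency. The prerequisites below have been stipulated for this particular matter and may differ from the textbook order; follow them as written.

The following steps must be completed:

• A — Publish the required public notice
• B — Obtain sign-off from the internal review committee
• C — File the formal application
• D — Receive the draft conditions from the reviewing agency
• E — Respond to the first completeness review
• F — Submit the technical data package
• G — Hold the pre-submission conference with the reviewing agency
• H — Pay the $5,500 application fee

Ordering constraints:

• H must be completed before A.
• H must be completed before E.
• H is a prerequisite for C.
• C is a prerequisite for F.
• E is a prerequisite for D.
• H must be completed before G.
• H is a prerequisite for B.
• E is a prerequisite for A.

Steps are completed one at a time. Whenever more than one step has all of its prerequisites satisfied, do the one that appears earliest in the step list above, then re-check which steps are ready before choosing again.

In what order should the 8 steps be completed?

H B C E A D F G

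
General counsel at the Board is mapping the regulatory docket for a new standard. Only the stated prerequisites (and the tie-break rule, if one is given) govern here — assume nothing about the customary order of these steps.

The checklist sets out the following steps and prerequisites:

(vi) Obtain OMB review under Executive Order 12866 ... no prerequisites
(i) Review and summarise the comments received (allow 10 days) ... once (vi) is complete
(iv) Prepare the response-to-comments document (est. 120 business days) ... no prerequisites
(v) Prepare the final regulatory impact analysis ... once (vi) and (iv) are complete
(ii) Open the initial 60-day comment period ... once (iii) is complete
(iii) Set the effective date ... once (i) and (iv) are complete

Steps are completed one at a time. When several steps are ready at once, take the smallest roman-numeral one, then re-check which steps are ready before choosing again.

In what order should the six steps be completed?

(iv), (vi), (i), (iii), (ii), (v)

(iv) and (vi) have no prerequisites; (iv) has the earlier label, so (iv) is first.
(vi) is the only step now ready → (vi).
Now (i) and (v) have their prerequisites met. (i) has the earlier label, so (i) next.
Now (iii) and (v) have their prerequisites met. (iii) has the earlier label, so (iii) next.
(ii) and (v) are both available; (ii) has the earlier label → (ii).
(v) is the only step now ready → (v).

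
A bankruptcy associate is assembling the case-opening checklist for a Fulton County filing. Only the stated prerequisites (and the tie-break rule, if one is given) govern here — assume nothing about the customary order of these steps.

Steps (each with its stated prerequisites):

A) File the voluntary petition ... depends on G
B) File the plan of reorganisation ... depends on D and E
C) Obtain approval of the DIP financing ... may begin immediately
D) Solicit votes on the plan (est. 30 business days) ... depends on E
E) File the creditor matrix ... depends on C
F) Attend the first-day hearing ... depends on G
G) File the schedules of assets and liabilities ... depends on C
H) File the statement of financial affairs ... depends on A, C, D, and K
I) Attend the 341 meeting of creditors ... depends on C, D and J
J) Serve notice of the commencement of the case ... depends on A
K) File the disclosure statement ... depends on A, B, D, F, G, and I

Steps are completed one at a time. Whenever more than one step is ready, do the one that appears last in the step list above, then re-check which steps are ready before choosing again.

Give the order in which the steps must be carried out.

Only C has no prerequisites, so it is first.
Ready: G and E. G is listed later → G.
F and A now also ready, so the ready set is {F, E, A}; F is listed later → F.
Ready: E and A. E is listed later → E.
D now also ready, so the ready set is {D, A}; D is listed later → D.
B and A are both available; B is listed later → B.
A needed G, now all done → A.
J is the only step now ready → J.
I needed J, D and C, now all done → I.
K needed I, G, F, D, B and A, now all done → K.
That leaves H as the only ready step → H.

C G F E D B A J I K H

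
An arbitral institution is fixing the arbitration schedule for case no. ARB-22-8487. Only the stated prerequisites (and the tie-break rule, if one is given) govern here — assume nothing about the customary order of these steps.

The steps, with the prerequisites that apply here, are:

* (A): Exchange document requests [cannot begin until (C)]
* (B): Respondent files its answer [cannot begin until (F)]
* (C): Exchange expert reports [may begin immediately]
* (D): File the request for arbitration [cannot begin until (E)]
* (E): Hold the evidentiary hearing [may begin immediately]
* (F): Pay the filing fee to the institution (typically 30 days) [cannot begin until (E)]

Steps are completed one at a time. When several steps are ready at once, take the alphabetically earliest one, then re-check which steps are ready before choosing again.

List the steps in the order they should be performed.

(C) (A) (E) (D) (F) (B)

(C) and (E) have no prerequisites; (C) has the earlier label, so (C) is first.
(A) and (E) are both available; (A) has the earlier label → (A).
That leaves (E) as the only ready step → (E).
(D) and (F) are both available; (D) has the earlier label → (D).
That leaves (F) as the only ready step → (F).
(B) needed (F), now all done → (B).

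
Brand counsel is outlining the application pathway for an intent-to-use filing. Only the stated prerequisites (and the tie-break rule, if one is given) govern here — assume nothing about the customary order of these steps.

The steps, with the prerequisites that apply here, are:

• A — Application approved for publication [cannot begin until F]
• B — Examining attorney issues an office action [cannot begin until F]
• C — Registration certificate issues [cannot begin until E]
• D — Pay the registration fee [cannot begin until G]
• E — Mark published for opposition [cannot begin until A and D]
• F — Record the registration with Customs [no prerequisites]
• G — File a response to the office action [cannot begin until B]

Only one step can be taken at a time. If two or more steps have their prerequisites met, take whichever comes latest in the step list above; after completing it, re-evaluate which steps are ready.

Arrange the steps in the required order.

F has no prerequisites → F first.
Now B and A have their prerequisites met. B is listed later, so B next.
G now also ready, so the ready set is {G, A}; G is listed later → G.
Ready: D and A. D is listed later → D.
A is the only step now ready → A.
E is the only step now ready → E.
C needed E, now all done → C.

F, B, G, D, A, E, C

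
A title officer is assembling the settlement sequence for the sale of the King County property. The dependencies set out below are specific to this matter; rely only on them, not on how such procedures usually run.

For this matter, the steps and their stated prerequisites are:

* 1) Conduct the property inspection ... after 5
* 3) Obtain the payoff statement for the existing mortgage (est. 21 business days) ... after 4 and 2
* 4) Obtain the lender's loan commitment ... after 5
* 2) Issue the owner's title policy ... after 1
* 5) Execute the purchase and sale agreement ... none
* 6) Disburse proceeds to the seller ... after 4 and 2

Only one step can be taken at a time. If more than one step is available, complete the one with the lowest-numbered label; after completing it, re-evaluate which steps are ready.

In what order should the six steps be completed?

5, 1, 2, 4, 3, 6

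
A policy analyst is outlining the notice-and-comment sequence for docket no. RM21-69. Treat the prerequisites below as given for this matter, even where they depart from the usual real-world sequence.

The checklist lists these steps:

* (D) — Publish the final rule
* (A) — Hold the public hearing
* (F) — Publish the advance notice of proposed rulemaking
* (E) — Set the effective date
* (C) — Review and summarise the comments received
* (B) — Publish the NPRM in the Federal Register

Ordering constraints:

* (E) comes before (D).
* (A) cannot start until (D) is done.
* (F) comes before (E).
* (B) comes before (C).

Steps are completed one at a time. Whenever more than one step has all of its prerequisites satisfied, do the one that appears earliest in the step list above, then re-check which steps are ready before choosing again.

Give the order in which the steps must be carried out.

(F), (E), (D), (A), (B), (C)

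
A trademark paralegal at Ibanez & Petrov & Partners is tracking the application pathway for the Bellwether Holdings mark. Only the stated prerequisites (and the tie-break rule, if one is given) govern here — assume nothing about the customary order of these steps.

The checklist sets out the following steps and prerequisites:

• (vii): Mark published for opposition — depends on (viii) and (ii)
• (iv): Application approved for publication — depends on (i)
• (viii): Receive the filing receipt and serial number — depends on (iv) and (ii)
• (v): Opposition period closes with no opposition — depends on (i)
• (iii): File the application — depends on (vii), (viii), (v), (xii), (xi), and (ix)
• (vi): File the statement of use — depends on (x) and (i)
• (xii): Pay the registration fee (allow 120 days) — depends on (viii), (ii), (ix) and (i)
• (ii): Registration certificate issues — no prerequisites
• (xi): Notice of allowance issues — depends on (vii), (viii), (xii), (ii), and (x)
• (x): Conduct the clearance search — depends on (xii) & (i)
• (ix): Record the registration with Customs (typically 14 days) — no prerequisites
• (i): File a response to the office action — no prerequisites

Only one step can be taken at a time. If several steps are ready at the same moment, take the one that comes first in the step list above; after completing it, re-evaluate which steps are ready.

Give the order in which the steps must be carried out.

(ii), (ix) and (i) have no prerequisites; (ii) is listed earlier, so (ii) is first.
Now (ix) and (i) have their prerequisites met. (ix) is listed earlier, so (ix) next.
(i) is the only step now ready → (i).
(iv) and (v) are both available; (iv) is listed earlier → (iv).
(viii) now also ready, so the ready set is {(viii), (v)}; (viii) is listed earlier → (viii).
(vii), (v) and (xii) are all available; (vii) is listed earlier → (vii).
(v) and (xii) are both available; (v) is listed earlier → (v).
(xii) needed (viii), (ii), (ix) and (i), now all done → (xii).
That leaves (x) as the only ready step → (x).
Now (vi) and (xi) have their prerequisites met. (vi) is listed earlier, so (vi) next.
(xi) needed (vii), (viii), (xii), (ii) and (x), now all done → (xi).
Next only (iii) has its prerequisites met → (iii).

(ii), (ix), (i), (iv), (viii), (vii), (v), (xii), (x), (vi), (xi), (iii)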